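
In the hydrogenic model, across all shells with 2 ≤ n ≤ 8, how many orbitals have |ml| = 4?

20

Per-shell orbital counts meeting the constraint:
n=5 → 2; n=6 → 4; n=7 → 6; n=8 → 8.
Total orbitals: 2 + 4 + 6 + 8 = 20.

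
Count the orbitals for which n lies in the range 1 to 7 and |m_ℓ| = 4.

For each n in the range, tally the orbitals obeying |m_ℓ| = 4:
n=5 → 2; n=6 → 4; n=7 → 6.
Total orbitals: 2 + 4 + 6 = 12.

12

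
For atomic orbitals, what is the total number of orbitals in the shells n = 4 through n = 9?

271

Shell n has n² orbitals: 4²=16 + 5²=25 + 6²=36 + 7²=49 + 8²=64 + 9²=81 = 271 orbitals.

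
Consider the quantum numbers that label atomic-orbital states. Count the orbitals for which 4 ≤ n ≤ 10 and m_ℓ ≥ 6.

Per-shell orbital counts meeting the constraint:
n=7 → 1; n=8 → 3; n=9 → 6; n=10 → 10.
Total orbitals: 1 + 3 + 6 + 10 = 20.

20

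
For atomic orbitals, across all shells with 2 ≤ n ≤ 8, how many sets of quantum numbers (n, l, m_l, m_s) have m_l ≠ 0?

Treat each shell separately and count matching orbitals:
n=2 → 2; n=3 → 6; n=4 → 12; n=5 → 20; n=6 → 30; n=7 → 42; n=8 → 56.
Orbitals: 2 + 6 + 12 + 20 + 30 + 42 + 56 = 168. Including both spin states (m_s = ±1/2) gives 2 × 168 = 336 states.

336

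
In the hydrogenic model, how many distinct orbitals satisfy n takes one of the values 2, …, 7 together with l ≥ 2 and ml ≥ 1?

Count contributing orbitals for each principal shell:
n=3 → 2; n=4 → 5; n=5 → 9; n=6 → 14; n=7 → 20.
Total orbitals: 2 + 5 + 9 + 14 + 20 = 50.

50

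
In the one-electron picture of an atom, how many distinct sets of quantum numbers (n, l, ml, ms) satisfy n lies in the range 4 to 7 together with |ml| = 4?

Count contributing orbitals for each principal shell:
n=5 → 2; n=6 → 4; n=7 → 6.
Orbitals: 2 + 4 + 6 = 12. Including both spin states (ms = ±1/2) gives 2 × 12 = 24 states.

24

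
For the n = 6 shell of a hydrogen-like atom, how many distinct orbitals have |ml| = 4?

4

Per l-value: l=4 → 2; l=5 → 2.
Total orbitals: 2 + 2 = 4.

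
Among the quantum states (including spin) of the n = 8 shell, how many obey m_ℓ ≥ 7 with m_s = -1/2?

Go through ℓ = 0, …, 7 (the values permitted for n = 8).
The (ℓ, m_ℓ) pairs meeting m_ℓ ≥ 7 give: ℓ=7 → 1.
Orbitals: 1. With m_s fixed to a single value there is one state per orbital, giving 1 state.

1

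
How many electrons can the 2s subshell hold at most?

A subshell with l = 0 has 2l+1 = 1 orbital, each holding 2 electrons (spin ±1/2), so 1 × 2 = 2.

2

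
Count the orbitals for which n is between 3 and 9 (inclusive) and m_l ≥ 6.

10

Treat each shell separately and count matching orbitals:
n=7 → 1; n=8 → 3; n=9 → 6.
Total orbitals: 1 + 3 + 6 = 10.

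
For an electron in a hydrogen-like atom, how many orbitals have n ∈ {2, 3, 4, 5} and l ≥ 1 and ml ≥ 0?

Treat each shell separately and count matching orbitals:
n=2 → 2; n=3 → 5; n=4 → 9; n=5 → 14.
Total orbitals: 2 + 5 + 9 + 14 = 30.

30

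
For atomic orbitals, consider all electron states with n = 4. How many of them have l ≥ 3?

With n = 4 the allowed l are 0, 1, …, 3.
Orbitals with l ≥ 3, by l: l=3 → 7.
Orbitals: 7. Each orbital carries two spin states, so 7 × 2 = 14 states.

14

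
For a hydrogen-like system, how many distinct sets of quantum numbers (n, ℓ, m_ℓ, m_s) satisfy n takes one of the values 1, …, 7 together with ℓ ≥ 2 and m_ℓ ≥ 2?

70

Go shell by shell, enumerating (ℓ, m_ℓ) with ℓ ≥ 2 and m_ℓ ≥ 2:
n=3 → 1; n=4 → 3; n=5 → 6; n=6 → 10; n=7 → 15.
Orbitals: 1 + 3 + 6 + 10 + 15 = 35. Including both spin states (m_s = ±1/2) gives 2 × 35 = 70 states.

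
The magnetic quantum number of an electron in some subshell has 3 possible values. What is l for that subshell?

m_l ranges over 2l+1 integers, so 2l+1 = 3 ⇒ l = 1.

l = 1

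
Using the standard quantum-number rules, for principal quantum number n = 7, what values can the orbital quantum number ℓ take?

0, 1, 2, 3, 4, 5, 6

ℓ is an integer with 0 ≤ ℓ ≤ n−1, so for n = 7: ℓ = 0, 1, 2, 3, 4, 5, 6.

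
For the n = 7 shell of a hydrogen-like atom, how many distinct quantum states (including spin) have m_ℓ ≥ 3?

20

The n = 7 shell has ℓ = 0 through 6; check each.
Contributions: ℓ=3 → 1; ℓ=4 → 2; ℓ=5 → 3; ℓ=6 → 4.
Orbitals: 1 + 2 + 3 + 4 = 10. Each orbital carries two spin states, so 10 × 2 = 20 states.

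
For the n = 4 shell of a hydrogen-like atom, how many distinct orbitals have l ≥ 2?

12

Orbitals with l ≥ 2, by l: l=2 → 5; l=3 → 7.
Total orbitals: 5 + 7 = 12.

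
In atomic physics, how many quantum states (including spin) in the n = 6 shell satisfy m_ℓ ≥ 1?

With n = 6 the allowed ℓ are 0, 1, …, 5.
Contributions: ℓ=1 → 1; ℓ=2 → 2; ℓ=3 → 3; ℓ=4 → 4; ℓ=5 → 5.
Orbitals: 1 + 2 + 3 + 4 + 5 = 15. Each orbital carries two spin states, so 15 × 2 = 30 states.

30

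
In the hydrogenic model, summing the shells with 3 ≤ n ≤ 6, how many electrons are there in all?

172

Shell n has n² orbitals: 3²=9 + 4²=16 + 5²=25 + 6²=36 = 86 orbitals.
Two spin states per orbital: 2 × 86 = 172 electrons.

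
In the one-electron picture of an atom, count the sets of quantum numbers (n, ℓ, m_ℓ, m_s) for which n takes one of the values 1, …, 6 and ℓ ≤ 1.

Count contributing orbitals for each principal shell:
n=1 → 1; n=2 → 4; n=3 → 4; n=4 → 4; n=5 → 4; n=6 → 4.
Orbitals: 1 + 4 + 4 + 4 + 4 + 4 = 21. Including both spin states (m_s = ±1/2) gives 2 × 21 = 42 states.

42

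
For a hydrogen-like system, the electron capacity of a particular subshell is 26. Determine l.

l = 6

2(2l+1) = 26 ⇒ 2l+1 = 13 ⇒ l = 6.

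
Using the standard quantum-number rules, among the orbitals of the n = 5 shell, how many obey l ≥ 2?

Go through l = 0, …, 4 (the values permitted for n = 5).
Contributions: l=2 → 5; l=3 → 7; l=4 → 9.
Total orbitals: 5 + 7 + 9 = 21.

21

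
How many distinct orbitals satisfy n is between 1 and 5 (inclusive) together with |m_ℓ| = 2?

Per-shell orbital counts meeting the constraint:
n=3 → 2; n=4 → 4; n=5 → 6.
Total orbitals: 2 + 4 + 6 = 12.

12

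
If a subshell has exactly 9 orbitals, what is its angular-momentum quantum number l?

l = 4

2l+1 = 9 gives l = 4.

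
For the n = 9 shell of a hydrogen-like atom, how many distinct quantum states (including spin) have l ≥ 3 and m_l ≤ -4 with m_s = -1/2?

With n = 9 the allowed l are 0, 1, …, 8.
The (l, m_l) pairs meeting l ≥ 3 and m_l ≤ -4 give: l=4 → 1; l=5 → 2; l=6 → 3; l=7 → 4; l=8 → 5.
Orbitals: 1 + 2 + 3 + 4 + 5 = 15. With m_s fixed to a single value there is one state per orbital, giving 15 states.

15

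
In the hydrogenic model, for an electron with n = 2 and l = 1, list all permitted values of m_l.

m_l takes every integer from −l to +l. With l = 1 that gives the 3 values -1, 0, 1.

-1, 0, 1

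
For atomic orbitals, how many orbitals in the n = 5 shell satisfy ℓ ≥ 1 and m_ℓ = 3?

2

The n = 5 shell has ℓ = 0 through 4; check each.
Per ℓ-value: ℓ=3 → 1; ℓ=4 → 1.
Total orbitals: 1 + 1 = 2.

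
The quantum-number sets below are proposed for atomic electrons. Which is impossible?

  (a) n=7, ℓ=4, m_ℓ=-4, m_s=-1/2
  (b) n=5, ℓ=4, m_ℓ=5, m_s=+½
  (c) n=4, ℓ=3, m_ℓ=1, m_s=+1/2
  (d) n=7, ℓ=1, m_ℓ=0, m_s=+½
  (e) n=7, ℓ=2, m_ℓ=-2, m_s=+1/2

(b)

(b) has |m_ℓ| = 5 > ℓ = 4, violating −ℓ ≤ m_ℓ ≤ ℓ.
The remaining sets (a), (c), (d), (e) satisfy all four rules.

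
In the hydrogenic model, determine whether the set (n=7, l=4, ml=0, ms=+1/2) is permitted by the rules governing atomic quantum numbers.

n = 7 is a positive integer. l = 4 satisfies 0 ≤ l ≤ n−1 = 6. ml = 0 lies in the range −l … +l (here −4 … 4). ms = +1/2 is one of ±1/2.
All four constraints are satisfied.

Valid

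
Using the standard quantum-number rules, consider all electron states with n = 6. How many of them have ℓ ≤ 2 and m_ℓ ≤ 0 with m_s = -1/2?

6

Go through ℓ = 0, …, 5 (the values permitted for n = 6).
Contributions: ℓ=0 → 1; ℓ=1 → 2; ℓ=2 → 3.
Orbitals: 1 + 2 + 3 = 6. With m_s fixed to a single value there is one state per orbital, giving 6 states.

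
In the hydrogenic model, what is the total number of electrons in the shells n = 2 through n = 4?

Shell n has n² orbitals: 2²=4 + 3²=9 + 4²=16 = 29 orbitals.
Two spin states per orbital: 2 × 29 = 58 electrons.

58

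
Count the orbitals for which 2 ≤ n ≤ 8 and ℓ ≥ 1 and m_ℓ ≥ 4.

Work shell by shell — for each n, count the (ℓ, m_ℓ) pairs that satisfy ℓ ≥ 1 and m_ℓ ≥ 4:
n=5 → 1; n=6 → 3; n=7 → 6; n=8 → 10.
Total orbitals: 1 + 3 + 6 + 10 = 20.

20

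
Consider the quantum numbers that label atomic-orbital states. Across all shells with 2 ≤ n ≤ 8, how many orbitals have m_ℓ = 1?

Work shell by shell — for each n, count the (ℓ, m_ℓ) pairs that satisfy m_ℓ = 1:
n=2 → 1; n=3 → 2; n=4 → 3; n=5 → 4; n=6 → 5; n=7 → 6; n=8 → 7.
Total orbitals: 1 + 2 + 3 + 4 + 5 + 6 + 7 = 28.

28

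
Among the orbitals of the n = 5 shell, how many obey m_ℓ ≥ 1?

With n = 5 the allowed ℓ are 0, 1, …, 4.
Per ℓ-value: ℓ=1 → 1; ℓ=2 → 2; ℓ=3 → 3; ℓ=4 → 4.
Total orbitals: 1 + 2 + 3 + 4 = 10.

10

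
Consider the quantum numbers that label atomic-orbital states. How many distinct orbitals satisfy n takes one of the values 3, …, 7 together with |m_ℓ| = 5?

6

Treat each shell separately and count matching orbitals:
n=6 → 2; n=7 → 4.
Total orbitals: 2 + 4 = 6.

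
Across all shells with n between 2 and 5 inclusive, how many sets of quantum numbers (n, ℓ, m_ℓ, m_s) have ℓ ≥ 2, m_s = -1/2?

Per-shell orbital counts meeting the constraint:
n=3 → 5; n=4 → 12; n=5 → 21.
Orbitals: 5 + 12 + 21 = 38. With m_s fixed to -1/2 there is one state per orbital, so 38 states.

38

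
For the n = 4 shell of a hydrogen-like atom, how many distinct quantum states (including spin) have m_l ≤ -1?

Per l-value: l=1 → 1; l=2 → 2; l=3 → 3.
Orbitals: 1 + 2 + 3 = 6. Each orbital carries two spin states, so 6 × 2 = 12 states.

12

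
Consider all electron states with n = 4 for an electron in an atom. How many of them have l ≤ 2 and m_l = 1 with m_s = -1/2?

With n = 4 the allowed l are 0, 1, …, 3.
Orbitals with l ≤ 2 and m_l = 1, by l: l=1 → 1; l=2 → 1.
Orbitals: 1 + 1 = 2. With m_s fixed to a single value there is one state per orbital, giving 2 states.

2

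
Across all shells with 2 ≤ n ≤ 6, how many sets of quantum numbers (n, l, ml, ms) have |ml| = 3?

24

Go shell by shell, enumerating (l, ml) with |ml| = 3:
n=4 → 2; n=5 → 4; n=6 → 6.
Orbitals: 2 + 4 + 6 = 12. Including both spin states (ms = ±1/2) gives 2 × 12 = 24 states.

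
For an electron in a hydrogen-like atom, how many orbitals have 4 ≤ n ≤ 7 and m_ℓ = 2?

14

Count contributing orbitals for each principal shell:
n=4 → 2; n=5 → 3; n=6 → 4; n=7 → 5.
Total orbitals: 2 + 3 + 4 + 5 = 14.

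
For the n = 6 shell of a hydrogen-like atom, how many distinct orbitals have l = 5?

11

For n = 6, l ranges over 0 … 5.
Per l-value: l=5 → 11.
Total orbitals: 11.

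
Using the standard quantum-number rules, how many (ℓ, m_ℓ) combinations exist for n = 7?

The n = 7 shell contains n² = 7² = 49 orbitals.

49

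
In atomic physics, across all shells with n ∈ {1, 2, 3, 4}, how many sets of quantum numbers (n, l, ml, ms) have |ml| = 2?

Go shell by shell, enumerating (l, ml) with |ml| = 2:
n=3 → 2; n=4 → 4.
Orbitals: 2 + 4 = 6. Including both spin states (ms = ±1/2) gives 2 × 6 = 12 states.

12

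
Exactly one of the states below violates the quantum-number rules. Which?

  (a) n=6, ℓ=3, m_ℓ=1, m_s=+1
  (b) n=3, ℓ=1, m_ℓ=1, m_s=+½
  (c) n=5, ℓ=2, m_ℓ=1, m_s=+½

(a) has m_s = +1, but an electron's spin must be ±1/2.
The remaining sets (b), (c) satisfy all four rules.

(a)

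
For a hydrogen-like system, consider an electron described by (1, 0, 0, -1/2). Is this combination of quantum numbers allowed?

n = 1 is a positive integer. ℓ = 0 satisfies 0 ≤ ℓ ≤ n−1 = 0. m_ℓ = 0 lies in the range −ℓ … +ℓ (here 0). m_s = -1/2 is one of ±1/2.
All four constraints are satisfied.

Yes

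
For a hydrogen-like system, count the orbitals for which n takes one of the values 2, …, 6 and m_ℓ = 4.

Count contributing orbitals for each principal shell:
n=5 → 1; n=6 → 2.
Total orbitals: 1 + 2 = 3.

3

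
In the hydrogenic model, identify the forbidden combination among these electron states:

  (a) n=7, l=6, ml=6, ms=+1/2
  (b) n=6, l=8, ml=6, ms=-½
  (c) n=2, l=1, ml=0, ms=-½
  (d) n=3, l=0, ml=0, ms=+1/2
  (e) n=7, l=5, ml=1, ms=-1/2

(b)

(b) has l = 8 ≥ n = 6, violating 0 ≤ l ≤ n−1.
The remaining sets (a), (c), (d), (e) satisfy all four rules.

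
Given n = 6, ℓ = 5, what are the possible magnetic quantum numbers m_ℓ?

-5, -4, -3, -2, -1, 0, 1, 2, 3, 4, 5

m_ℓ takes every integer from −ℓ to +ℓ. With ℓ = 5 that gives the 11 values -5, -4, -3, -2, -1, 0, 1, 2, 3, 4, 5.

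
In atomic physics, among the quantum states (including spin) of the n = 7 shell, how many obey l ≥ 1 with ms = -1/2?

For n = 7, l ranges over 0 … 6.
Orbitals with l ≥ 1, by l: l=1 → 3; l=2 → 5; l=3 → 7; l=4 → 9; l=5 → 11; l=6 → 13.
Orbitals: 3 + 5 + 7 + 9 + 11 + 13 = 48. With ms fixed to a single value there is one state per orbital, giving 48 states.

48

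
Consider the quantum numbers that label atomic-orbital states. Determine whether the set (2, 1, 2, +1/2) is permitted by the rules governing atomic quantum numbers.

The magnetic quantum number must satisfy −l ≤ ml ≤ l. With l = 1, ml can only be -1, 0, 1, so ml = 2 is forbidden.

Invalid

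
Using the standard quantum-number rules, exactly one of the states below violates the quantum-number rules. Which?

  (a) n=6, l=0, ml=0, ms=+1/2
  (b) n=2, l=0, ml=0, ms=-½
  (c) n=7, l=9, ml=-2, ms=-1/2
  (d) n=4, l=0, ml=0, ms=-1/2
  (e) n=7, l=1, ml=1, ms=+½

(c)

(c) has l = 9 ≥ n = 7, violating 0 ≤ l ≤ n−1.
The remaining sets (a), (b), (d), (e) satisfy all four rules.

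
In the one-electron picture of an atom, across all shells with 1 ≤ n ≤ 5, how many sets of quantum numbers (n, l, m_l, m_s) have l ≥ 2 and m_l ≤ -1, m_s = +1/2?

Go shell by shell, enumerating (l, m_l) with l ≥ 2 and m_l ≤ -1:
n=3 → 2; n=4 → 5; n=5 → 9.
Orbitals: 2 + 5 + 9 = 16. With m_s fixed to +1/2 there is one state per orbital, so 16 states.

16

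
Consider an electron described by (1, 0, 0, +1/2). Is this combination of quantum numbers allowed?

Allowed

n = 1 is a positive integer. ℓ = 0 satisfies 0 ≤ ℓ ≤ n−1 = 0. m_ℓ = 0 lies in the range −ℓ … +ℓ (here 0). m_s = +1/2 is one of ±1/2.
All four constraints are satisfied.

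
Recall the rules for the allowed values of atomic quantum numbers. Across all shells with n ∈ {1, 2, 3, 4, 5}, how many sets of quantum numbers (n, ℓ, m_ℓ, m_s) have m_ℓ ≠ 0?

For each n in the range, tally the orbitals obeying m_ℓ ≠ 0:
n=2 → 2; n=3 → 6; n=4 → 12; n=5 → 20.
Orbitals: 2 + 6 + 12 + 20 = 40. Including both spin states (m_s = ±1/2) gives 2 × 40 = 80 states.

80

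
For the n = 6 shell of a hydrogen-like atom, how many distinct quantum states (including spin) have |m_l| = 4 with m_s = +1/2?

Orbitals with |m_l| = 4, by l: l=4 → 2; l=5 → 2.
Orbitals: 2 + 2 = 4. With m_s fixed to a single value there is one state per orbital, giving 4 states.

4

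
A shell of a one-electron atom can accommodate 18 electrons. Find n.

2n² = 18 ⇒ n² = 9 ⇒ n = 3.

n = 3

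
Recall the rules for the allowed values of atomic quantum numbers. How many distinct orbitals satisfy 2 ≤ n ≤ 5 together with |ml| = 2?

Count contributing orbitals for each principal shell:
n=3 → 2; n=4 → 4; n=5 → 6.
Total orbitals: 2 + 4 + 6 = 12.

12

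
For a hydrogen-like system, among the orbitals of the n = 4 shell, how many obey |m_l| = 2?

4

For n = 4, l ranges over 0 … 3.
The (l, m_l) pairs meeting |m_l| = 2 give: l=2 → 2; l=3 → 2.
Total orbitals: 2 + 2 = 4.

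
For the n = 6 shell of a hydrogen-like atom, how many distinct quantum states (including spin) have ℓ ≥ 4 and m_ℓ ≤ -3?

10

For n = 6, ℓ ranges over 0 … 5.
Orbitals with ℓ ≥ 4 and m_ℓ ≤ -3, by ℓ: ℓ=4 → 2; ℓ=5 → 3.
Orbitals: 2 + 3 = 5. Each orbital carries two spin states, so 5 × 2 = 10 states.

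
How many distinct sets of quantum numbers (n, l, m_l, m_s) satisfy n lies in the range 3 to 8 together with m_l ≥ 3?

Per-shell orbital counts meeting the constraint:
n=4 → 1; n=5 → 3; n=6 → 6; n=7 → 10; n=8 → 15.
Orbitals: 1 + 3 + 6 + 10 + 15 = 35. Including both spin states (m_s = ±1/2) gives 2 × 35 = 70 states.

70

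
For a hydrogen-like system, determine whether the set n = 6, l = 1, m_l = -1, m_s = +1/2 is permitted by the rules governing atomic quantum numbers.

Valid

n = 6 is a positive integer. l = 1 satisfies 0 ≤ l ≤ n−1 = 5. m_l = -1 lies in the range −l … +l (here −1 … 1). m_s = +1/2 is one of ±1/2.
All four constraints are satisfied.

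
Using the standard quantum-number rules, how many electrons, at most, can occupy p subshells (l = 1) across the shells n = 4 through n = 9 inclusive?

36

A p subshell (l = 1) exists for every n ≥ 2, so shells n = 4, 5, 6, 7, 8, 9 each contribute one — 6 subshells.
Since each p subshell holds 2(2·1+1) = 6 electrons, the total is 6 × 6 = 36.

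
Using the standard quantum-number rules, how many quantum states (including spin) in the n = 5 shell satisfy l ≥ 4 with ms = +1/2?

For n = 5, l ranges over 0 … 4.
The (l, ml) pairs meeting l ≥ 4 give: l=4 → 9.
Orbitals: 9. With ms fixed to a single value there is one state per orbital, giving 9 states.

9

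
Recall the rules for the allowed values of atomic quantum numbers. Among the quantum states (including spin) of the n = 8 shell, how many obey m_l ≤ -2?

42

Go through l = 0, …, 7 (the values permitted for n = 8).
Contributions: l=2 → 1; l=3 → 2; l=4 → 3; l=5 → 4; l=6 → 5; l=7 → 6.
Orbitals: 1 + 2 + 3 + 4 + 5 + 6 = 21. Each orbital carries two spin states, so 21 × 2 = 42 states.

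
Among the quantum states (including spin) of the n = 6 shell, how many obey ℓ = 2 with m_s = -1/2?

5

Go through ℓ = 0, …, 5 (the values permitted for n = 6).
The (ℓ, m_ℓ) pairs meeting ℓ = 2 give: ℓ=2 → 5.
Orbitals: 5. With m_s fixed to a single value there is one state per orbital, giving 5 states.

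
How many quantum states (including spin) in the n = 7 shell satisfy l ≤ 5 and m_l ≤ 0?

42

Orbitals with l ≤ 5 and m_l ≤ 0, by l: l=0 → 1; l=1 → 2; l=2 → 3; l=3 → 4; l=4 → 5; l=5 → 6.
Orbitals: 1 + 2 + 3 + 4 + 5 + 6 = 21. Each orbital carries two spin states, so 21 × 2 = 42 states.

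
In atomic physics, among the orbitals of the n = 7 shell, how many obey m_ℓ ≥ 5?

3

Per ℓ-value: ℓ=5 → 1; ℓ=6 → 2.
Total orbitals: 1 + 2 = 3.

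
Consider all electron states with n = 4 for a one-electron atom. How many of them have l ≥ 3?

For n = 4, l ranges over 0 … 3.
Orbitals with l ≥ 3, by l: l=3 → 7.
Orbitals: 7. Each orbital carries two spin states, so 7 × 2 = 14 states.

14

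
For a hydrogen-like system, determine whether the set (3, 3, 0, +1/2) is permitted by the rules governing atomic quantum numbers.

The orbital quantum number must satisfy 0 ≤ ℓ ≤ n−1. With n = 3 the allowed ℓ values are 0, 1, 2, so ℓ = 3 is out of range.

No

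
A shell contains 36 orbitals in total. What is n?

n² = 36 ⇒ n = 6.

n = 6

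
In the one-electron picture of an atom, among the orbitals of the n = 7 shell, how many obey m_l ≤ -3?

Go through l = 0, …, 6 (the values permitted for n = 7).
Contributions: l=3 → 1; l=4 → 2; l=5 → 3; l=6 → 4.
Total orbitals: 1 + 2 + 3 + 4 = 10.

10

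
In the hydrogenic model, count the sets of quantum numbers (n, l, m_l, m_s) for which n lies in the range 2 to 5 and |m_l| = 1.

Go shell by shell, enumerating (l, m_l) with |m_l| = 1:
n=2 → 2; n=3 → 4; n=4 → 6; n=5 → 8.
Orbitals: 2 + 4 + 6 + 8 = 20. Including both spin states (m_s = ±1/2) gives 2 × 20 = 40 states.

40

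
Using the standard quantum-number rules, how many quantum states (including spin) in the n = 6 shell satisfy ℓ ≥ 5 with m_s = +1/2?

With n = 6 the allowed ℓ are 0, 1, …, 5.
Orbitals with ℓ ≥ 5, by ℓ: ℓ=5 → 11.
Orbitals: 11. With m_s fixed to a single value there is one state per orbital, giving 11 states.

11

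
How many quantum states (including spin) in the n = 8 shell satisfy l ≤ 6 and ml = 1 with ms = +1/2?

The n = 8 shell has l = 0 through 7; check each.
The (l, ml) pairs meeting l ≤ 6 and ml = 1 give: l=1 → 1; l=2 → 1; l=3 → 1; l=4 → 1; l=5 → 1; l=6 → 1.
Orbitals: 1 + 1 + 1 + 1 + 1 + 1 = 6. With ms fixed to a single value there is one state per orbital, giving 6 states.

6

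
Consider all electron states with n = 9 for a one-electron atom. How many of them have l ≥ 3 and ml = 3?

With n = 9 the allowed l are 0, 1, …, 8.
The (l, ml) pairs meeting l ≥ 3 and ml = 3 give: l=3 → 1; l=4 → 1; l=5 → 1; l=6 → 1; l=7 → 1; l=8 → 1.
Orbitals: 1 + 1 + 1 + 1 + 1 + 1 = 6. Each orbital carries two spin states, so 6 × 2 = 12 states.

12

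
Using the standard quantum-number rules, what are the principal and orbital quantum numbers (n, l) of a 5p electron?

The leading integer gives n = 5; the letter 'p' means l = 1.

n = 5, l = 1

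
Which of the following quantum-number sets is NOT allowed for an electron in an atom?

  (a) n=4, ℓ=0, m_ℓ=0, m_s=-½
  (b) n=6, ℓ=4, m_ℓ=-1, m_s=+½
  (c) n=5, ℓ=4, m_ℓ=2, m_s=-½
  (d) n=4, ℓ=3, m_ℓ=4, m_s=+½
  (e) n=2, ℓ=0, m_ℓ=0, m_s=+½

(d)

(d) has |m_ℓ| = 4 > ℓ = 3, violating −ℓ ≤ m_ℓ ≤ ℓ.
The remaining sets (a), (b), (c), (e) satisfy all four rules.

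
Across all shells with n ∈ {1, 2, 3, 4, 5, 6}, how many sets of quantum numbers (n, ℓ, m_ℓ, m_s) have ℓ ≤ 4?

160

Count contributing orbitals for each principal shell:
n=1 → 1; n=2 → 4; n=3 → 9; n=4 → 16; n=5 → 25; n=6 → 25.
Orbitals: 1 + 4 + 9 + 16 + 25 + 25 = 80. Including both spin states (m_s = ±1/2) gives 2 × 80 = 160 states.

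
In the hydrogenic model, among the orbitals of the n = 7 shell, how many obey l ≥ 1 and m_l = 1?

Go through l = 0, …, 6 (the values permitted for n = 7).
Contributions: l=1 → 1; l=2 → 1; l=3 → 1; l=4 → 1; l=5 → 1; l=6 → 1.
Total orbitals: 1 + 1 + 1 + 1 + 1 + 1 = 6.

6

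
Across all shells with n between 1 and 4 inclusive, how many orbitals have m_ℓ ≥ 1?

10

Count contributing orbitals for each principal shell:
n=2 → 1; n=3 → 3; n=4 → 6.
Total orbitals: 1 + 3 + 6 = 10.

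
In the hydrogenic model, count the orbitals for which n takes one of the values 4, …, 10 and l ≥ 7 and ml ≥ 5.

22

Treat each shell separately and count matching orbitals:
n=8 → 3; n=9 → 7; n=10 → 12.
Total orbitals: 3 + 7 + 12 = 22.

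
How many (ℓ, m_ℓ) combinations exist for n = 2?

4

The n = 2 shell contains n² = 2² = 4 orbitals.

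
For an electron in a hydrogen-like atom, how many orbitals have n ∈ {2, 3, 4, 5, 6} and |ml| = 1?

30

Count contributing orbitals for each principal shell:
n=2 → 2; n=3 → 4; n=4 → 6; n=5 → 8; n=6 → 10.
Total orbitals: 2 + 4 + 6 + 8 + 10 = 30.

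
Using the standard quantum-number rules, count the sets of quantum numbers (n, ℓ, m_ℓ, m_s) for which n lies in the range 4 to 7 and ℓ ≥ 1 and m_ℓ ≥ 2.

Go shell by shell, enumerating (ℓ, m_ℓ) with ℓ ≥ 1 and m_ℓ ≥ 2:
n=4 → 3; n=5 → 6; n=6 → 10; n=7 → 15.
Orbitals: 3 + 6 + 10 + 15 = 34. Including both spin states (m_s = ±1/2) gives 2 × 34 = 68 states.

68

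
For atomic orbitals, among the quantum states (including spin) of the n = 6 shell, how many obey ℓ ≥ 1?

70

For n = 6, ℓ ranges over 0 … 5.
Contributions: ℓ=1 → 3; ℓ=2 → 5; ℓ=3 → 7; ℓ=4 → 9; ℓ=5 → 11.
Orbitals: 3 + 5 + 7 + 9 + 11 = 35. Each orbital carries two spin states, so 35 × 2 = 70 states.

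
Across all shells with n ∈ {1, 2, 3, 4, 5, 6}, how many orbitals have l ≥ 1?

Go shell by shell, enumerating (l, ml) with l ≥ 1:
n=2 → 3; n=3 → 8; n=4 → 15; n=5 → 24; n=6 → 35.
Total orbitals: 3 + 8 + 15 + 24 + 35 = 85.

85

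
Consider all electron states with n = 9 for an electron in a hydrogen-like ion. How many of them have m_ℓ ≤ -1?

With n = 9 the allowed ℓ are 0, 1, …, 8.
The (ℓ, m_ℓ) pairs meeting m_ℓ ≤ -1 give: ℓ=1 → 1; ℓ=2 → 2; ℓ=3 → 3; ℓ=4 → 4; ℓ=5 → 5; ℓ=6 → 6; ℓ=7 → 7; ℓ=8 → 8.
Orbitals: 1 + 2 + 3 + 4 + 5 + 6 + 7 + 8 = 36. Each orbital carries two spin states, so 36 × 2 = 72 states.

72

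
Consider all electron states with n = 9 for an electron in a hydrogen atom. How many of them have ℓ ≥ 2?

154

With n = 9 the allowed ℓ are 0, 1, …, 8.
Contributions: ℓ=2 → 5; ℓ=3 → 7; ℓ=4 → 9; ℓ=5 → 11; ℓ=6 → 13; ℓ=7 → 15; ℓ=8 → 17.
Orbitals: 5 + 7 + 9 + 11 + 13 + 15 + 17 = 77. Each orbital carries two spin states, so 77 × 2 = 154 states.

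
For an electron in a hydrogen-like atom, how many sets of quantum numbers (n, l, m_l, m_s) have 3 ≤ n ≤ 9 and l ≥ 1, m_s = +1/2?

273

For each n in the range, tally the orbitals obeying l ≥ 1:
n=3 → 8; n=4 → 15; n=5 → 24; n=6 → 35; n=7 → 48; n=8 → 63; n=9 → 80.
Orbitals: 8 + 15 + 24 + 35 + 48 + 63 + 80 = 273. With m_s fixed to +1/2 there is one state per orbital, so 273 states.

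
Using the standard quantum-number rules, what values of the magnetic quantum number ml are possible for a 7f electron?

The 7f subshell has l = 3, and ml takes every integer from −l to +l. With l = 3 that gives the 7 values -3, -2, -1, 0, 1, 2, 3.

-3, -2, -1, 0, 1, 2, 3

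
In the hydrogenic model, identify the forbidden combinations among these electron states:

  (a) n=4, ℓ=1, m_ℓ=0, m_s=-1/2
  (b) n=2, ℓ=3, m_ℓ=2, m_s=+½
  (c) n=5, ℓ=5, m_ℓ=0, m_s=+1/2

(b) and (c)

(b) has ℓ = 3 ≥ n = 2, violating 0 ≤ ℓ ≤ n−1.
(c) has ℓ = 5 ≥ n = 5, violating 0 ≤ ℓ ≤ n−1.
The remaining set (a) satisfies all four rules.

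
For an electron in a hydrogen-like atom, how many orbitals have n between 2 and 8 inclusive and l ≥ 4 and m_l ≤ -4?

Treat each shell separately and count matching orbitals:
n=5 → 1; n=6 → 3; n=7 → 6; n=8 → 10.
Total orbitals: 1 + 3 + 6 + 10 = 20.

20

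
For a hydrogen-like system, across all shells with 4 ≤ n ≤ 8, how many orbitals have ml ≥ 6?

4

Per-shell orbital counts meeting the constraint:
n=7 → 1; n=8 → 3.
Total orbitals: 1 + 3 = 4.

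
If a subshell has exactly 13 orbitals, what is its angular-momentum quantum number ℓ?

ℓ = 6

2ℓ+1 = 13 gives ℓ = 6.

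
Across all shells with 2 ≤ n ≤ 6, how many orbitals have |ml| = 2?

20

For each n in the range, tally the orbitals obeying |ml| = 2:
n=3 → 2; n=4 → 4; n=5 → 6; n=6 → 8.
Total orbitals: 2 + 4 + 6 + 8 = 20.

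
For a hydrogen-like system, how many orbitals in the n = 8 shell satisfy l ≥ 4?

48

Go through l = 0, …, 7 (the values permitted for n = 8).
Orbitals with l ≥ 4, by l: l=4 → 9; l=5 → 11; l=6 → 13; l=7 → 15.
Total orbitals: 9 + 11 + 13 + 15 = 48.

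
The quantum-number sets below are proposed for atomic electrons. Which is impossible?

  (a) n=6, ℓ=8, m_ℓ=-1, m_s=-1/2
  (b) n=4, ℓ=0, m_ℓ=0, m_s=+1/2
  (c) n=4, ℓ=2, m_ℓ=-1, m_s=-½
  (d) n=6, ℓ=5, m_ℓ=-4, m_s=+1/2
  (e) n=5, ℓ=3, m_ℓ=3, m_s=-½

(a)

(a) has ℓ = 8 ≥ n = 6, violating 0 ≤ ℓ ≤ n−1.
The remaining sets (b), (c), (d), (e) satisfy all four rules.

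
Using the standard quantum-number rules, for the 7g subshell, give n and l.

The leading integer gives n = 7; the letter 'g' means l = 4.

n = 7, l = 4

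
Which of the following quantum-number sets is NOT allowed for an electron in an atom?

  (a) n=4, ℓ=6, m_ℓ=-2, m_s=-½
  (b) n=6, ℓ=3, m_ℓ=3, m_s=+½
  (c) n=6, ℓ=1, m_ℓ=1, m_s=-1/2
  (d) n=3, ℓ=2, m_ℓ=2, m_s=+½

(a)

(a) has ℓ = 6 ≥ n = 4, violating 0 ≤ ℓ ≤ n−1.
The remaining sets (b), (c), (d) satisfy all four rules.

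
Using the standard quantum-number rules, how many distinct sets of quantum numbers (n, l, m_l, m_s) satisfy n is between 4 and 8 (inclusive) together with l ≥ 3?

Work shell by shell — for each n, count the (l, m_l) pairs that satisfy l ≥ 3:
n=4 → 7; n=5 → 16; n=6 → 27; n=7 → 40; n=8 → 55.
Orbitals: 7 + 16 + 27 + 40 + 55 = 145. Including both spin states (m_s = ±1/2) gives 2 × 145 = 290 states.

290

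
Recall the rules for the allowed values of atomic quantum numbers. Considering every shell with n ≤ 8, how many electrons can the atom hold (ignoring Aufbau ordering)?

408

Total orbitals = 1² + 2² + 3² + 4² + 5² + 6² + 7² + 8² = 204. Doubling for spin gives 408 electrons.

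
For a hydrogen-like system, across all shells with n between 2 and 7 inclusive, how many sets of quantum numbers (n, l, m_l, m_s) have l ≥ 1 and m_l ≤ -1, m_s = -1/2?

56

Count contributing orbitals for each principal shell:
n=2 → 1; n=3 → 3; n=4 → 6; n=5 → 10; n=6 → 15; n=7 → 21.
Orbitals: 1 + 3 + 6 + 10 + 15 + 21 = 56. With m_s fixed to -1/2 there is one state per orbital, so 56 states.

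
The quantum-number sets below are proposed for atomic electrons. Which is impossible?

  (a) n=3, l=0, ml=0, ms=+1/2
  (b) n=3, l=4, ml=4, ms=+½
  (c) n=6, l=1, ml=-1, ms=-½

(b)

(b) has l = 4 ≥ n = 3, violating 0 ≤ l ≤ n−1.
The remaining sets (a), (c) satisfy all four rules.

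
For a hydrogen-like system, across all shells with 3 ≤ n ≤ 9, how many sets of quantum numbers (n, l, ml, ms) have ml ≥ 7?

8

Per-shell orbital counts meeting the constraint:
n=8 → 1; n=9 → 3.
Orbitals: 1 + 3 = 4. Including both spin states (ms = ±1/2) gives 2 × 4 = 8 states.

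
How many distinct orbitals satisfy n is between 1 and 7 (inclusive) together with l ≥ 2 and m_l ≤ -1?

50

For each n in the range, tally the orbitals obeying l ≥ 2 and m_l ≤ -1:
n=3 → 2; n=4 → 5; n=5 → 9; n=6 → 14; n=7 → 20.
Total orbitals: 2 + 5 + 9 + 14 + 20 = 50.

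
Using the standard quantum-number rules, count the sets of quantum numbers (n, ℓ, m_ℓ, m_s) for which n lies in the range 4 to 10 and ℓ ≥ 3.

616

Treat each shell separately and count matching orbitals:
n=4 → 7; n=5 → 16; n=6 → 27; n=7 → 40; n=8 → 55; n=9 → 72; n=10 → 91.
Orbitals: 7 + 16 + 27 + 40 + 55 + 72 + 91 = 308. Including both spin states (m_s = ±1/2) gives 2 × 308 = 616 states.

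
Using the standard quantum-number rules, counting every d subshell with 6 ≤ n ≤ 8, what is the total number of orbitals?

A d subshell (l = 2) exists for every n ≥ 3, so shells n = 6, 7, 8 each contribute one — 3 subshells.
Since each d subshell has 2·2+1 = 5 orbitals, the total is 3 × 5 = 15.

15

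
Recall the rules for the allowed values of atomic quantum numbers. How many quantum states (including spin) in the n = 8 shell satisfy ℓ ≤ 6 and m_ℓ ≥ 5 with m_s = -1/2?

3

With n = 8 the allowed ℓ are 0, 1, …, 7.
Orbitals with ℓ ≤ 6 and m_ℓ ≥ 5, by ℓ: ℓ=5 → 1; ℓ=6 → 2.
Orbitals: 1 + 2 = 3. With m_s fixed to a single value there is one state per orbital, giving 3 states.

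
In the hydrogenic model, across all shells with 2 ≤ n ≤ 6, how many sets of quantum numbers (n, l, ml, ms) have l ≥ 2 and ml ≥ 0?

80

Per-shell orbital counts meeting the constraint:
n=3 → 3; n=4 → 7; n=5 → 12; n=6 → 18.
Orbitals: 3 + 7 + 12 + 18 = 40. Including both spin states (ms = ±1/2) gives 2 × 40 = 80 states.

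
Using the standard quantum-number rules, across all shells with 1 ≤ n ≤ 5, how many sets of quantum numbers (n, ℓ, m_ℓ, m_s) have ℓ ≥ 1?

100

Per-shell orbital counts meeting the constraint:
n=2 → 3; n=3 → 8; n=4 → 15; n=5 → 24.
Orbitals: 3 + 8 + 15 + 24 = 50. Including both spin states (m_s = ±1/2) gives 2 × 50 = 100 states.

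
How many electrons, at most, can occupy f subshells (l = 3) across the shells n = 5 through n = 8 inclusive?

56

An f subshell (l = 3) exists for every n ≥ 4, so shells n = 5, 6, 7, 8 each contribute one — 4 subshells.
Since each f subshell holds 2(2·3+1) = 14 electrons, the total is 4 × 14 = 56.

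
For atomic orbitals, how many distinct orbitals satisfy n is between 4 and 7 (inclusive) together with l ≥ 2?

Count contributing orbitals for each principal shell:
n=4 → 12; n=5 → 21; n=6 → 32; n=7 → 45.
Total orbitals: 12 + 21 + 32 + 45 = 110.

110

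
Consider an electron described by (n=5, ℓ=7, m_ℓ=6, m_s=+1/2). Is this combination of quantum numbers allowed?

The orbital quantum number must satisfy 0 ≤ ℓ ≤ n−1. With n = 5 the allowed ℓ values are 0, 1, 2, 3, 4, so ℓ = 7 is out of range.

No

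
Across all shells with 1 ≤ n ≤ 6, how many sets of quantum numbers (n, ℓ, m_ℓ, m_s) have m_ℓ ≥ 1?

70

Treat each shell separately and count matching orbitals:
n=2 → 1; n=3 → 3; n=4 → 6; n=5 → 10; n=6 → 15.
Orbitals: 1 + 3 + 6 + 10 + 15 = 35. Including both spin states (m_s = ±1/2) gives 2 × 35 = 70 states.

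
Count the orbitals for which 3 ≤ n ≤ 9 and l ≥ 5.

Per-shell orbital counts meeting the constraint:
n=6 → 11; n=7 → 24; n=8 → 39; n=9 → 56.
Total orbitals: 11 + 24 + 39 + 56 = 130.

130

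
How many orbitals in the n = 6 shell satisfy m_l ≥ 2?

For n = 6, l ranges over 0 … 5.
Contributions: l=2 → 1; l=3 → 2; l=4 → 3; l=5 → 4.
Total orbitals: 1 + 2 + 3 + 4 = 10.

10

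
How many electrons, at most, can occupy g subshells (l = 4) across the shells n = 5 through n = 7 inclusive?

54

A g subshell (l = 4) exists for every n ≥ 5, so shells n = 5, 6, 7 each contribute one — 3 subshells.
Since each g subshell holds 2(2·4+1) = 18 electrons, the total is 3 × 18 = 54.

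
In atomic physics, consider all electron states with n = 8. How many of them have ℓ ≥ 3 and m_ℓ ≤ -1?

Go through ℓ = 0, …, 7 (the values permitted for n = 8).
Contributions: ℓ=3 → 3; ℓ=4 → 4; ℓ=5 → 5; ℓ=6 → 6; ℓ=7 → 7.
Orbitals: 3 + 4 + 5 + 6 + 7 = 25. Each orbital carries two spin states, so 25 × 2 = 50 states.

50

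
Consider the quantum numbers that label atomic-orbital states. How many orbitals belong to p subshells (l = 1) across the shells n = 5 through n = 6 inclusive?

6

A p subshell (l = 1) exists for every n ≥ 2, so shells n = 5, 6 each contribute one — 2 subshells.
Since each p subshell has 2·1+1 = 3 orbitals, the total is 2 × 3 = 6.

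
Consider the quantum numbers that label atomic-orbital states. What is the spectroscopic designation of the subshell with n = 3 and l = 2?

l = 2 corresponds to the letter 'd', so the subshell is 3d.

3d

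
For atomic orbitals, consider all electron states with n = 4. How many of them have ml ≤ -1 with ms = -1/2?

Orbitals with ml ≤ -1, by l: l=1 → 1; l=2 → 2; l=3 → 3.
Orbitals: 1 + 2 + 3 = 6. With ms fixed to a single value there is one state per orbital, giving 6 states.

6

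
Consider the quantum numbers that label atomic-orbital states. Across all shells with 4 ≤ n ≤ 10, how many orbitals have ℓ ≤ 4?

166

For each n in the range, tally the orbitals obeying ℓ ≤ 4:
n=4 → 16; n=5 → 25; n=6 → 25; n=7 → 25; n=8 → 25; n=9 → 25; n=10 → 25.
Total orbitals: 16 + 25 + 25 + 25 + 25 + 25 + 25 = 166.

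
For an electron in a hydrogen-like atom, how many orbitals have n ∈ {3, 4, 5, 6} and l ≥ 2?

70

Count contributing orbitals for each principal shell:
n=3 → 5; n=4 → 12; n=5 → 21; n=6 → 32.
Total orbitals: 5 + 12 + 21 + 32 = 70.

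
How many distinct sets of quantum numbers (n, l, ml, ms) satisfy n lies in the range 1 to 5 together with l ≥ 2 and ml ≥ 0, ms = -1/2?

Go shell by shell, enumerating (l, ml) with l ≥ 2 and ml ≥ 0:
n=3 → 3; n=4 → 7; n=5 → 12.
Orbitals: 3 + 7 + 12 = 22. With ms fixed to -1/2 there is one state per orbital, so 22 states.

22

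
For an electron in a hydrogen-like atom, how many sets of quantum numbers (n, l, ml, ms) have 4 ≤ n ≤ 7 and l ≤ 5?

Per-shell orbital counts meeting the constraint:
n=4 → 16; n=5 → 25; n=6 → 36; n=7 → 36.
Orbitals: 16 + 25 + 36 + 36 = 113. Including both spin states (ms = ±1/2) gives 2 × 113 = 226 states.

226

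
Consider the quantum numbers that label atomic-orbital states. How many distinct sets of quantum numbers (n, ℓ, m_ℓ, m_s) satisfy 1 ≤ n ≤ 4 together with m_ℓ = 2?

Per-shell orbital counts meeting the constraint:
n=3 → 1; n=4 → 2.
Orbitals: 1 + 2 = 3. Including both spin states (m_s = ±1/2) gives 2 × 3 = 6 states.

6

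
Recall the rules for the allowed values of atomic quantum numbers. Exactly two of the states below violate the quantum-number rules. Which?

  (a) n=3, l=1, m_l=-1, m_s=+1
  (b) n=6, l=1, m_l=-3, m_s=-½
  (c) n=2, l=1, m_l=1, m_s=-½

(a) and (b)

(a) has m_s = +1, but an electron's spin must be ±1/2.
(b) has |m_l| = 3 > l = 1, violating −l ≤ m_l ≤ l.
The remaining set (c) satisfies all four rules.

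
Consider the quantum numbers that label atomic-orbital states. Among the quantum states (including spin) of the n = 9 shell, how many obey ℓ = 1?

For n = 9, ℓ ranges over 0 … 8.
Orbitals with ℓ = 1, by ℓ: ℓ=1 → 3.
Orbitals: 3. Each orbital carries two spin states, so 3 × 2 = 6 states.

6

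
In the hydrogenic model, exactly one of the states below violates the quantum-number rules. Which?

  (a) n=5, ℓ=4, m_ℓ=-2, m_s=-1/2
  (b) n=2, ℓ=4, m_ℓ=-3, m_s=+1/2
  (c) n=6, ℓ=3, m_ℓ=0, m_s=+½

(b) has ℓ = 4 ≥ n = 2, violating 0 ≤ ℓ ≤ n−1.
The remaining sets (a), (c) satisfy all four rules.

(b)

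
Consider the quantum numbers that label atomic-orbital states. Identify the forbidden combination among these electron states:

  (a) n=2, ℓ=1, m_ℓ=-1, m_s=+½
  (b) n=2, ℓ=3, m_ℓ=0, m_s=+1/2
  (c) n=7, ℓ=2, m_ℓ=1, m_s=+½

(b)

(b) has ℓ = 3 ≥ n = 2, violating 0 ≤ ℓ ≤ n−1.
The remaining sets (a), (c) satisfy all four rules.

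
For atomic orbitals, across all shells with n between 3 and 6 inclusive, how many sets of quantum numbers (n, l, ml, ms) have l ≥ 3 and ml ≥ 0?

56

Go shell by shell, enumerating (l, ml) with l ≥ 3 and ml ≥ 0:
n=4 → 4; n=5 → 9; n=6 → 15.
Orbitals: 4 + 9 + 15 = 28. Including both spin states (ms = ±1/2) gives 2 × 28 = 56 states.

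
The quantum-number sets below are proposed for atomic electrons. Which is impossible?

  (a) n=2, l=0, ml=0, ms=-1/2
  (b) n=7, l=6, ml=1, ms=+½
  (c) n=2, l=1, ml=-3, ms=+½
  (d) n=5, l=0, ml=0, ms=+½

(c) has |ml| = 3 > l = 1, violating −l ≤ ml ≤ l.
The remaining sets (a), (b), (d) satisfy all four rules.

(c)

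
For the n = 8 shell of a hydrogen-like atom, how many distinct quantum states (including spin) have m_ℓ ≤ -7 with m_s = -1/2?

1

For n = 8, ℓ ranges over 0 … 7.
Orbitals with m_ℓ ≤ -7, by ℓ: ℓ=7 → 1.
Orbitals: 1. With m_s fixed to a single value there is one state per orbital, giving 1 state.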